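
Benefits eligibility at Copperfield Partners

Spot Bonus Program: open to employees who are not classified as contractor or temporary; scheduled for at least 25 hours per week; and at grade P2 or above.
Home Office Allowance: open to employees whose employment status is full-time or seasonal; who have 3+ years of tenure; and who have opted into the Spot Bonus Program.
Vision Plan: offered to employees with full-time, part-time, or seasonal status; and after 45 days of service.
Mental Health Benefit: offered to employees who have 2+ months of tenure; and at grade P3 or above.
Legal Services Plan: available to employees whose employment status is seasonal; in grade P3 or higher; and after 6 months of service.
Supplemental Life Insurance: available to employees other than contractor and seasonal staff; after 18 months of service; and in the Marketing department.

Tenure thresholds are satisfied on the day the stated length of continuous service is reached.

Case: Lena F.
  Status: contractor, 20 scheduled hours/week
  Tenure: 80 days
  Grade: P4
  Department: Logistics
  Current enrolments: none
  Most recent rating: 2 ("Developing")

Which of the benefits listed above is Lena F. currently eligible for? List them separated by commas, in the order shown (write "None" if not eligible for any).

Spot Bonus Program — status contractor ✗ (excluded) → not eligible.
Home Office Allowance — status contractor ✗ (requires full-time or seasonal) → not eligible.
Vision Plan — status contractor ✗ (requires full-time, part-time, or seasonal) → not eligible.
Mental Health Benefit — service 80 days ≥ 2 months (≈60 days) ✓; grade P4 ≥ P3 ✓ → eligible.
Legal Services Plan — status contractor ✗ (requires seasonal) → not eligible.
Supplemental Life Insurance — status contractor ✗ (excluded) → not eligible.

Mental Health Benefit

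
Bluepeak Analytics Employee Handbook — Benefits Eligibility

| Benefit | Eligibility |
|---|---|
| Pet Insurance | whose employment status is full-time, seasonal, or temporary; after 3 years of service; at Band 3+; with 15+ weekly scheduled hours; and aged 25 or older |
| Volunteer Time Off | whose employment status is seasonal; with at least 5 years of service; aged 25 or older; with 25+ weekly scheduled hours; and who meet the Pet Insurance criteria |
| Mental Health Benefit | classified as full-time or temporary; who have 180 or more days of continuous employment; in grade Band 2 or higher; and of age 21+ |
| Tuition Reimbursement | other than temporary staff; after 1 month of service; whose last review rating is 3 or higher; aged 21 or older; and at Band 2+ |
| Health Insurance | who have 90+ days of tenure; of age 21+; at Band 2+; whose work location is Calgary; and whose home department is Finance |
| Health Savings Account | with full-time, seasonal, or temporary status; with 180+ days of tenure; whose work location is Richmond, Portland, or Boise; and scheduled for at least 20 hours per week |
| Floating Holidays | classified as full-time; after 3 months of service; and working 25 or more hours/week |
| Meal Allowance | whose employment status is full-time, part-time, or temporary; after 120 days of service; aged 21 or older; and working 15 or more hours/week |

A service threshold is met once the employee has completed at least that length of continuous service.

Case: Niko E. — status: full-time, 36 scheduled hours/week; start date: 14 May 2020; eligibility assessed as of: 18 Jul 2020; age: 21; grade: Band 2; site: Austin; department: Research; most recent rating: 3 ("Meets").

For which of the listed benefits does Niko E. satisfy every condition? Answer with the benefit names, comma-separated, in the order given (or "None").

Tuition Reimbursement

Service from 14 May 2020 to 18 Jul 2020: 65 days.
Pet Insurance — status full-time ✓; service 65 days < 3 years (≈1095 days) ✗ → not eligible.
Volunteer Time Off — status full-time ✗ (requires seasonal) → not eligible.
Mental Health Benefit — status full-time ✓; service 65 days < 180 days ✗ → not eligible.
Tuition Reimbursement — status full-time ✓ (not excluded); service 65 days ≥ 1 month (≈30 days) ✓; rating 3 ≥ 3 ✓; age 21 ≥ 21 ✓; grade Band 2 ≥ Band 2 ✓ → eligible.
Health Insurance — service 65 days < 90 days ✗ → not eligible.
Health Savings Account — status full-time ✓; service 65 days < 180 days ✗ → not eligible.
Floating Holidays — status full-time ✓; service 65 days < 3 months (≈90 days) ✗ → not eligible.
Meal Allowance — status full-time ✓; service 65 days < 120 days ✗ → not eligible.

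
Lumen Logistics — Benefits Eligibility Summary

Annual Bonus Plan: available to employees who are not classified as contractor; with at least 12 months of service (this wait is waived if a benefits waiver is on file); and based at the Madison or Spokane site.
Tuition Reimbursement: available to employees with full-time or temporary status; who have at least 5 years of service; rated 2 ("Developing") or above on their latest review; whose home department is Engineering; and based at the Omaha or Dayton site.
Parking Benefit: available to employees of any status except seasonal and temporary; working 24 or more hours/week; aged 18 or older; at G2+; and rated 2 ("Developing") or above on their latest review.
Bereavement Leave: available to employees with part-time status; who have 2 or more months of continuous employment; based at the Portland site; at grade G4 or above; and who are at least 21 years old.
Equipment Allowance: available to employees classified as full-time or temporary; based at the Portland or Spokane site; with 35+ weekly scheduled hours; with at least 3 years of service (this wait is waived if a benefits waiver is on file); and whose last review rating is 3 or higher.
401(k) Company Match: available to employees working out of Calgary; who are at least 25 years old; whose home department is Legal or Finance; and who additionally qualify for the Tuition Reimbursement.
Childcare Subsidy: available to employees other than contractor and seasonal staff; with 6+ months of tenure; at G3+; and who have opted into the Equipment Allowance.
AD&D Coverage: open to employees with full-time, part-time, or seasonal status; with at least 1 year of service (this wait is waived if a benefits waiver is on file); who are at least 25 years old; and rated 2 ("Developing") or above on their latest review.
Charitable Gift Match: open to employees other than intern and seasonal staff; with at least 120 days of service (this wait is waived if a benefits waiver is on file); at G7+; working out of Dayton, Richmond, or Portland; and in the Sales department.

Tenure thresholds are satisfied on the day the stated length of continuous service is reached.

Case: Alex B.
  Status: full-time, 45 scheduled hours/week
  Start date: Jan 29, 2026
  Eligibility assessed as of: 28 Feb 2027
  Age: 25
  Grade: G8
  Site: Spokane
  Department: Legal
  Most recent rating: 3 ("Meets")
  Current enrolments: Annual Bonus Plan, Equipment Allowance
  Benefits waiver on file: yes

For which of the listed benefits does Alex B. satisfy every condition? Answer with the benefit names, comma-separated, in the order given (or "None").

Annual Bonus Plan, Parking Benefit, Equipment Allowance, Childcare Subsidy, AD&D Coverage

Service from Jan 29, 2026 to 28 Feb 2027: 395 days.
Annual Bonus Plan — status full-time ✓ (not excluded); benefits waiver on file ✓; site Spokane ✓ → eligible.
Tuition Reimbursement — status full-time ✓; service 395 days < 5 years (≈1825 days) ✗ → not eligible.
Parking Benefit — status full-time ✓ (not excluded); 45 hrs/wk ≥ 24 ✓; age 25 ≥ 18 ✓; grade G8 ≥ G2 ✓; rating 3 ≥ 2 ✓ → eligible.
Bereavement Leave — status full-time ✗ (requires part-time) → not eligible.
Equipment Allowance — status full-time ✓; site Spokane ✓; 45 hrs/wk ≥ 35 ✓; benefits waiver on file ✓; rating 3 ≥ 3 ✓ → eligible.
401(k) Company Match — site Spokane ✗ (not Calgary) → not eligible.
Childcare Subsidy — status full-time ✓ (not excluded); service 395 days ≥ 6 months (≈180 days) ✓; grade G8 ≥ G3 ✓; enrolled in Equipment Allowance ✓ → eligible.
AD&D Coverage — status full-time ✓; benefits waiver on file ✓; age 25 ≥ 25 ✓; rating 3 ≥ 2 ✓ → eligible.
Charitable Gift Match — status full-time ✓ (not excluded); benefits waiver on file ✓; grade G8 ≥ G7 ✓; site Spokane ✗ (not Dayton, Richmond, or Portland) → not eligible.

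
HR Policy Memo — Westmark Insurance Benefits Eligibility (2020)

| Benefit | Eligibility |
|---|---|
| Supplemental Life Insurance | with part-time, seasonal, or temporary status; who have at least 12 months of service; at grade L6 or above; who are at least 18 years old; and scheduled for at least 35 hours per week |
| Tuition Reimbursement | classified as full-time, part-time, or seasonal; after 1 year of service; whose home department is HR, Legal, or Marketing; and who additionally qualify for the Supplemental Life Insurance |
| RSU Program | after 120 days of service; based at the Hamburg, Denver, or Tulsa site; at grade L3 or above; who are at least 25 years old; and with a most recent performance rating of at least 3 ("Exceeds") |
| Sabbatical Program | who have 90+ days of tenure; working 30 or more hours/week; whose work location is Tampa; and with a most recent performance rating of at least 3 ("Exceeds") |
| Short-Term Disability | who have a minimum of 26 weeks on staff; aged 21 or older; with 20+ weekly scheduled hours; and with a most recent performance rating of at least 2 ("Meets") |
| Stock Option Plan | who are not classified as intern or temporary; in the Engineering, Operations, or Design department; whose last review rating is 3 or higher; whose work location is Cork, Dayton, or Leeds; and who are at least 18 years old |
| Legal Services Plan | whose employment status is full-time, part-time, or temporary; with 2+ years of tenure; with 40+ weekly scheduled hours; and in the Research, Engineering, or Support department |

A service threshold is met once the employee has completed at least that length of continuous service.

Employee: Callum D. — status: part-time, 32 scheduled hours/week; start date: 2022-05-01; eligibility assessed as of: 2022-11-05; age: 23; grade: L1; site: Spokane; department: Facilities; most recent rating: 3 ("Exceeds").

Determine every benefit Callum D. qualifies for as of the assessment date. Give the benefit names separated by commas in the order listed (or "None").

Short-Term Disability

Service from 2022-05-01 to 2022-11-05: 188 days.
Supplemental Life Insurance — status part-time ✓; service 188 days < 12 months (≈360 days) ✗ → not eligible.
Tuition Reimbursement — status part-time ✓; service 188 days < 1 year (≈365 days) ✗ → not eligible.
RSU Program — service 188 days ≥ 120 days ✓; site Spokane ✗ (not Hamburg, Denver, or Tulsa) → not eligible.
Sabbatical Program — service 188 days ≥ 90 days ✓; 32 hrs/wk ≥ 30 ✓; site Spokane ✗ (not Tampa) → not eligible.
Short-Term Disability — service 188 days ≥ 26 weeks (≈182 days) ✓; age 23 ≥ 21 ✓; 32 hrs/wk ≥ 20 ✓; rating 3 ≥ 2 ✓ → eligible.
Stock Option Plan — status part-time ✓ (not excluded); dept Facilities ✗ → not eligible.
Legal Services Plan — status part-time ✓; service 188 days < 2 years (≈730 days) ✗ → not eligible.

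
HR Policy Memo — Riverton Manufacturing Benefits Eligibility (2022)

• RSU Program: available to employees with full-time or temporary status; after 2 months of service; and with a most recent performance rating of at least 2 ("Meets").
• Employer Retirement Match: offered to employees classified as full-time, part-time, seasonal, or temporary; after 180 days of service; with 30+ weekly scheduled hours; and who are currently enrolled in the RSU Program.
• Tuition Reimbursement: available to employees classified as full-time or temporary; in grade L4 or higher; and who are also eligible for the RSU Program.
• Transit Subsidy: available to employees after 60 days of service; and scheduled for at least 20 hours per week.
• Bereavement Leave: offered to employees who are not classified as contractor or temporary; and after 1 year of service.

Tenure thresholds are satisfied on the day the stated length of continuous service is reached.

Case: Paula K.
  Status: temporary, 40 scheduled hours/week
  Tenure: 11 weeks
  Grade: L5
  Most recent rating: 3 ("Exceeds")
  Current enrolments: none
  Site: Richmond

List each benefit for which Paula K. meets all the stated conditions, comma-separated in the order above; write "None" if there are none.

RSU Program, Tuition Reimbursement, Transit Subsidy

RSU Program — status temporary ✓; service 11 weeks ≥ 2 months (≈60 days) ✓; rating 3 ≥ 2 ✓ → eligible.
Employer Retirement Match — status temporary ✓; service 11 weeks < 180 days ✗ → not eligible.
Tuition Reimbursement — status temporary ✓; grade L5 ≥ L4 ✓; eligible for RSU Program ✓ → eligible.
Transit Subsidy — service 11 weeks ≥ 60 days ✓; 40 hrs/wk ≥ 20 ✓ → eligible.
Bereavement Leave — status temporary ✗ (excluded) → not eligible.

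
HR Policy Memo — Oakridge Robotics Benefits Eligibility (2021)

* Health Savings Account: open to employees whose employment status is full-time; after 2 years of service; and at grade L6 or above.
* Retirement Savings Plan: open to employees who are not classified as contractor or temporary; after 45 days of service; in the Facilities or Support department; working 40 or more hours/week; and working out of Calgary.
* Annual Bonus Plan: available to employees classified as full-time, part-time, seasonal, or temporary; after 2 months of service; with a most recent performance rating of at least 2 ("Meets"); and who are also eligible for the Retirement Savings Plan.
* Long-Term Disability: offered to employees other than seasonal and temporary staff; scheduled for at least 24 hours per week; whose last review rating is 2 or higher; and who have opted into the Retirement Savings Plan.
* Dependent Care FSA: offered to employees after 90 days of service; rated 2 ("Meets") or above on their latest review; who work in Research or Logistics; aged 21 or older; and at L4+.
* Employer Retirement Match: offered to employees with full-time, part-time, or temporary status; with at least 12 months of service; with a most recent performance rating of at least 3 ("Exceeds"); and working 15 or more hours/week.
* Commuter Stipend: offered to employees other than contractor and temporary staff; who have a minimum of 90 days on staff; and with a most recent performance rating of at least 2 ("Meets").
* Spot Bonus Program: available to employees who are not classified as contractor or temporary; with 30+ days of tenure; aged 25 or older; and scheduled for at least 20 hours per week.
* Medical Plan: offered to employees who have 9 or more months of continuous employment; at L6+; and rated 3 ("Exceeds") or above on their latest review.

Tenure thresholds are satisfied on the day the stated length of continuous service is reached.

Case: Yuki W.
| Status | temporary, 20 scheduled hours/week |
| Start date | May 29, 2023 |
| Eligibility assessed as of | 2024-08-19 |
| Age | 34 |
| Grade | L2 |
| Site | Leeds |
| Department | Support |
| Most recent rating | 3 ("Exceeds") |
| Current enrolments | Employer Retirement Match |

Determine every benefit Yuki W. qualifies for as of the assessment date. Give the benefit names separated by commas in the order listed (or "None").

Service from May 29, 2023 to 2024-08-19: 448 days.
Health Savings Account — status temporary ✗ (requires full-time) → not eligible.
Retirement Savings Plan — status temporary ✗ (excluded) → not eligible.
Annual Bonus Plan — status temporary ✓; service 448 days ≥ 2 months (≈60 days) ✓; rating 3 ≥ 2 ✓; not eligible for Retirement Savings Plan ✗ → not eligible.
Long-Term Disability — status temporary ✗ (excluded) → not eligible.
Dependent Care FSA — service 448 days ≥ 90 days ✓; rating 3 ≥ 2 ✓; dept Support ✗ → not eligible.
Employer Retirement Match — status temporary ✓; service 448 days ≥ 12 months (≈360 days) ✓; rating 3 ≥ 3 ✓; 20 hrs/wk ≥ 15 ✓ → eligible.
Commuter Stipend — status temporary ✗ (excluded) → not eligible.
Spot Bonus Program — status temporary ✗ (excluded) → not eligible.
Medical Plan — service 448 days ≥ 9 months (≈270 days) ✓; grade L2 < L6 ✗ → not eligible.

Employer Retirement Match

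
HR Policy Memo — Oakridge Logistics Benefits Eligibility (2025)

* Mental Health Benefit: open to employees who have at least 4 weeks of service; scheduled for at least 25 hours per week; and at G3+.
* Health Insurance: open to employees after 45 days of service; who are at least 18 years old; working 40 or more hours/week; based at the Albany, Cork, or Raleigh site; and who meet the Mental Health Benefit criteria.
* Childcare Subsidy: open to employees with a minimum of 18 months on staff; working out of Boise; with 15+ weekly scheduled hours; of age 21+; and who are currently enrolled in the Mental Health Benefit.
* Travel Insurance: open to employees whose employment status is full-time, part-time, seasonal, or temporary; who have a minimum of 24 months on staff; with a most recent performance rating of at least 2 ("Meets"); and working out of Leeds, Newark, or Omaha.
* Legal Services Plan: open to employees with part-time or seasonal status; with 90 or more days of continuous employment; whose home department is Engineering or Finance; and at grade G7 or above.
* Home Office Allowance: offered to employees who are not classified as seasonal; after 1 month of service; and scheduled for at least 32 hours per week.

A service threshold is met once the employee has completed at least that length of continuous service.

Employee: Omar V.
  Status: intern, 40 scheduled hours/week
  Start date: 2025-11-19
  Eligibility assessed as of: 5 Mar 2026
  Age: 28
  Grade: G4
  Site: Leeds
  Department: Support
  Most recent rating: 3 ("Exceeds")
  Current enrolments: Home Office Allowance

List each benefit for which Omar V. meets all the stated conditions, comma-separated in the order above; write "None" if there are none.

Service from 2025-11-19 to 5 Mar 2026: 106 days.
Mental Health Benefit — service 106 days ≥ 4 weeks (≈28 days) ✓; 40 hrs/wk ≥ 25 ✓; grade G4 ≥ G3 ✓ → eligible.
Health Insurance — service 106 days ≥ 45 days ✓; age 28 ≥ 18 ✓; 40 hrs/wk ≥ 40 ✓; site Leeds ✗ (not Albany, Cork, or Raleigh) → not eligible.
Childcare Subsidy — service 106 days < 18 months (≈540 days) ✗ → not eligible.
Travel Insurance — status intern ✗ (requires full-time, part-time, seasonal, or temporary) → not eligible.
Legal Services Plan — status intern ✗ (requires part-time or seasonal) → not eligible.
Home Office Allowance — status intern ✓ (not excluded); service 106 days ≥ 1 month (≈30 days) ✓; 40 hrs/wk ≥ 32 ✓ → eligible.

Mental Health Benefit, Home Office Allowance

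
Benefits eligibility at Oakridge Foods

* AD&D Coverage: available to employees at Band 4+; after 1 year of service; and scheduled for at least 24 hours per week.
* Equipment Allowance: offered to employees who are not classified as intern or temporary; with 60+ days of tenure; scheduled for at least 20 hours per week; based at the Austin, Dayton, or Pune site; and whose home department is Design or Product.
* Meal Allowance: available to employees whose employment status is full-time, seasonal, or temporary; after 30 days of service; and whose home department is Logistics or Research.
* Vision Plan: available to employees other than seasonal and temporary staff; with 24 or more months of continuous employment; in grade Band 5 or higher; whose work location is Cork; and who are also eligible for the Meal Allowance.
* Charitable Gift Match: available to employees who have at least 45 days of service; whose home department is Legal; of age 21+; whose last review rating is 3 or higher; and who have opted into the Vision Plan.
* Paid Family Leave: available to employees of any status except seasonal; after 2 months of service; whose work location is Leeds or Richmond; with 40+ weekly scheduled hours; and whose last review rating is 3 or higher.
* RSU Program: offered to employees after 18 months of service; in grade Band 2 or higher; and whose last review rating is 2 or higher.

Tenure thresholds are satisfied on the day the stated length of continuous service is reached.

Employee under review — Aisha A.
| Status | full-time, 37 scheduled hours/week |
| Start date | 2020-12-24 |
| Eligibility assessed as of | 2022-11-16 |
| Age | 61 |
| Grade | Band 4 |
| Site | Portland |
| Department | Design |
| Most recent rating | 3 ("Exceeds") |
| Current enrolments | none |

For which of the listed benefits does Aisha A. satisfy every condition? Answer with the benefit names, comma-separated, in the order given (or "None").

AD&D Coverage, RSU Program

Service from 2020-12-24 to 2022-11-16: 692 days.
AD&D Coverage — grade Band 4 ≥ Band 4 ✓; service 692 days ≥ 1 year (≈365 days) ✓; 37 hrs/wk ≥ 24 ✓ → eligible.
Equipment Allowance — status full-time ✓ (not excluded); service 692 days ≥ 60 days ✓; 37 hrs/wk ≥ 20 ✓; site Portland ✗ (not Austin, Dayton, or Pune) → not eligible.
Meal Allowance — status full-time ✓; service 692 days ≥ 30 days ✓; dept Design ✗ → not eligible.
Vision Plan — status full-time ✓ (not excluded); service 692 days < 24 months (≈720 days) ✗ → not eligible.
Charitable Gift Match — service 692 days ≥ 45 days ✓; dept Design ✗ → not eligible.
Paid Family Leave — status full-time ✓ (not excluded); service 692 days ≥ 2 months (≈60 days) ✓; site Portland ✗ (not Leeds or Richmond) → not eligible.
RSU Program — service 692 days ≥ 18 months (≈540 days) ✓; grade Band 4 ≥ Band 2 ✓; rating 3 ≥ 2 ✓ → eligible.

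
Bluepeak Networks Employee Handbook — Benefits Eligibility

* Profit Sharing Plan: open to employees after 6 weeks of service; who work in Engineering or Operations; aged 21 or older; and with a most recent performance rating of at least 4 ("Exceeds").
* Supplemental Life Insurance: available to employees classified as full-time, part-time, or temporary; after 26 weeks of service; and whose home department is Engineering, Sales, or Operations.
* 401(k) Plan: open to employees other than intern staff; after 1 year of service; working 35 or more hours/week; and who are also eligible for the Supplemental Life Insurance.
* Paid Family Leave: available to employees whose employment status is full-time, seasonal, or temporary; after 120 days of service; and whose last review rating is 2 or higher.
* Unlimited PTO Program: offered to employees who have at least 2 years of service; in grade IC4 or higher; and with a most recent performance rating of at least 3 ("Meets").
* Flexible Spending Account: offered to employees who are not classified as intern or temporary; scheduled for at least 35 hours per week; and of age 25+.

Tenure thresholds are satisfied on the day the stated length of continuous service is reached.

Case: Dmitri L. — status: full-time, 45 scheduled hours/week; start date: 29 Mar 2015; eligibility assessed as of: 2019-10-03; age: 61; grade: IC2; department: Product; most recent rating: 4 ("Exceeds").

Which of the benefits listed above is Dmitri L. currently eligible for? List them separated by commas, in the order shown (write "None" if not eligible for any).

Paid Family Leave, Flexible Spending Account

Service from 29 Mar 2015 to 2019-10-03: 1649 days.
Profit Sharing Plan — service 1649 days ≥ 6 weeks (≈42 days) ✓; dept Product ✗ → not eligible.
Supplemental Life Insurance — status full-time ✓; service 1649 days ≥ 26 weeks (≈182 days) ✓; dept Product ✗ → not eligible.
401(k) Plan — status full-time ✓ (not excluded); service 1649 days ≥ 1 year (≈365 days) ✓; 45 hrs/wk ≥ 35 ✓; not eligible for Supplemental Life Insurance ✗ → not eligible.
Paid Family Leave — status full-time ✓; service 1649 days ≥ 120 days ✓; rating 4 ≥ 2 ✓ → eligible.
Unlimited PTO Program — service 1649 days ≥ 2 years (≈730 days) ✓; grade IC2 < IC4 ✗ → not eligible.
Flexible Spending Account — status full-time ✓ (not excluded); 45 hrs/wk ≥ 35 ✓; age 61 ≥ 25 ✓ → eligible.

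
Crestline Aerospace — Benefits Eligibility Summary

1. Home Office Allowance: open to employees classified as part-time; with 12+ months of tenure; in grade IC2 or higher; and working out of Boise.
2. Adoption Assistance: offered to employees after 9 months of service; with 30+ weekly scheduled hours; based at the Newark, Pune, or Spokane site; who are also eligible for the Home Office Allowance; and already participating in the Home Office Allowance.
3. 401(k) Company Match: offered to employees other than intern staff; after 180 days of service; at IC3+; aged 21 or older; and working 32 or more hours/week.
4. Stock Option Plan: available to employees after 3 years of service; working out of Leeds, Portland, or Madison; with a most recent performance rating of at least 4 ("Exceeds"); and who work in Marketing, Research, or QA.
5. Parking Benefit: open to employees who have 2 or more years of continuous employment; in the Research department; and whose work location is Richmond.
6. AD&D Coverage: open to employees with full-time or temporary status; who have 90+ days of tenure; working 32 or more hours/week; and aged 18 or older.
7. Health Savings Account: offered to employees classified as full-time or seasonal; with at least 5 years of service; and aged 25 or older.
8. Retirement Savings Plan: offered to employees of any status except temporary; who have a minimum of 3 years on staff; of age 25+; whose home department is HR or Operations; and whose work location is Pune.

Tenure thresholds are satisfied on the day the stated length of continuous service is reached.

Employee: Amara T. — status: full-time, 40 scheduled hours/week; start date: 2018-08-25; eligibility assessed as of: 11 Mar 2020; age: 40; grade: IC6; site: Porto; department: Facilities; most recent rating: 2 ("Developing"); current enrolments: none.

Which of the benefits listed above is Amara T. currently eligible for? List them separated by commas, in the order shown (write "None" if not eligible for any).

Service from 2018-08-25 to 11 Mar 2020: 564 days.
Home Office Allowance — status full-time ✗ (requires part-time) → not eligible.
Adoption Assistance — service 564 days ≥ 9 months (≈270 days) ✓; 40 hrs/wk ≥ 30 ✓; site Porto ✗ (not Newark, Pune, or Spokane) → not eligible.
401(k) Company Match — status full-time ✓ (not excluded); service 564 days ≥ 180 days ✓; grade IC6 ≥ IC3 ✓; age 40 ≥ 21 ✓; 40 hrs/wk ≥ 32 ✓ → eligible.
Stock Option Plan — service 564 days < 3 years (≈1095 days) ✗ → not eligible.
Parking Benefit — service 564 days < 2 years (≈730 days) ✗ → not eligible.
AD&D Coverage — status full-time ✓; service 564 days ≥ 90 days ✓; 40 hrs/wk ≥ 32 ✓; age 40 ≥ 18 ✓ → eligible.
Health Savings Account — status full-time ✓; service 564 days < 5 years (≈1825 days) ✗ → not eligible.
Retirement Savings Plan — status full-time ✓ (not excluded); service 564 days < 3 years (≈1095 days) ✗ → not eligible.

401(k) Company Match, AD&D Coverage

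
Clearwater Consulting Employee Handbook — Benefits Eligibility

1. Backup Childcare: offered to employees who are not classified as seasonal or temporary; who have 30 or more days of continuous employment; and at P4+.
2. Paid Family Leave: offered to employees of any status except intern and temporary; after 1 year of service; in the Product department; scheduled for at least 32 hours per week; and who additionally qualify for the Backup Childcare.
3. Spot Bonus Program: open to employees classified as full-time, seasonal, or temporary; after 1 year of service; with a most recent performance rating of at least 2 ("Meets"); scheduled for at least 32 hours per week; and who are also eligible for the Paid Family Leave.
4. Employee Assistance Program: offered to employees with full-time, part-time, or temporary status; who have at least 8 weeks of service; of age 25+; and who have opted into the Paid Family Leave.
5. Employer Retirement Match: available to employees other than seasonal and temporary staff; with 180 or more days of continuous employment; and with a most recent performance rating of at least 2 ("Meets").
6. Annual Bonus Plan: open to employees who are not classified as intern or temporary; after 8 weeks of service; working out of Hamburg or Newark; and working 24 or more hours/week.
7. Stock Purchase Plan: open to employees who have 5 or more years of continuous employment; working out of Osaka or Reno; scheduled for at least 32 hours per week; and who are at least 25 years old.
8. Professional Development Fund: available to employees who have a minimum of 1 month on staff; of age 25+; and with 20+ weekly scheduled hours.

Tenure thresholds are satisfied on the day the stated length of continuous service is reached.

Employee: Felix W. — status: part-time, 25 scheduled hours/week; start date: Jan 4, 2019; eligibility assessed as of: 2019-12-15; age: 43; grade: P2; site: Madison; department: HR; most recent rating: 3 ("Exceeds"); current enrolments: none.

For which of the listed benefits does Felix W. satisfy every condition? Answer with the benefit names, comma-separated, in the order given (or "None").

Employer Retirement Match, Professional Development Fund

Service from Jan 4, 2019 to 2019-12-15: 345 days.
Backup Childcare — status part-time ✓ (not excluded); service 345 days ≥ 30 days ✓; grade P2 < P4 ✗ → not eligible.
Paid Family Leave — status part-time ✓ (not excluded); service 345 days < 1 year (≈365 days) ✗ → not eligible.
Spot Bonus Program — status part-time ✗ (requires full-time, seasonal, or temporary) → not eligible.
Employee Assistance Program — status part-time ✓; service 345 days ≥ 8 weeks (≈56 days) ✓; age 43 ≥ 25 ✓; not enrolled in Paid Family Leave ✗ → not eligible.
Employer Retirement Match — status part-time ✓ (not excluded); service 345 days ≥ 180 days ✓; rating 3 ≥ 2 ✓ → eligible.
Annual Bonus Plan — status part-time ✓ (not excluded); service 345 days ≥ 8 weeks (≈56 days) ✓; site Madison ✗ (not Hamburg or Newark) → not eligible.
Stock Purchase Plan — service 345 days < 5 years (≈1825 days) ✗ → not eligible.
Professional Development Fund — service 345 days ≥ 1 month (≈30 days) ✓; age 43 ≥ 25 ✓; 25 hrs/wk ≥ 20 ✓ → eligible.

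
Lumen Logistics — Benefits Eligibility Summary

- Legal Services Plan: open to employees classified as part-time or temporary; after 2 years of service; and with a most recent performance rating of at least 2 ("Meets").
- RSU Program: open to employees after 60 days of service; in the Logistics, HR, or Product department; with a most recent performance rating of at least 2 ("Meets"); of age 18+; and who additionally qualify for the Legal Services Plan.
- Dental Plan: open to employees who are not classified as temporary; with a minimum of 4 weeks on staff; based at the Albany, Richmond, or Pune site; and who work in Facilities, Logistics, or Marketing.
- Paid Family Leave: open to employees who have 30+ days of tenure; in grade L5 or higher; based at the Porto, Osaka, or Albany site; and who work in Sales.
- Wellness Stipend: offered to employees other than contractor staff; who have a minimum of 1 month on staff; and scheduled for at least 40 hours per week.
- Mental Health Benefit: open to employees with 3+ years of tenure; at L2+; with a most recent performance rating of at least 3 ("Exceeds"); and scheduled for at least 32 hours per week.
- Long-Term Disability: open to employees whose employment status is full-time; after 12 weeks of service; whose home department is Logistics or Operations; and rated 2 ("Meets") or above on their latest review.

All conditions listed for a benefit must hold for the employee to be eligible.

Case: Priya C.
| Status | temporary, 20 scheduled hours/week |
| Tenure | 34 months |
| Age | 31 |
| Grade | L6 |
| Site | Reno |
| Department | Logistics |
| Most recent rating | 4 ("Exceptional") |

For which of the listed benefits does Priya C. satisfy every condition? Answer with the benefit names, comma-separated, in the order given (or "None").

Legal Services Plan — status temporary ✓; service 34 months ≥ 2 years (≈730 days) ✓; rating 4 ≥ 2 ✓ → eligible.
RSU Program — service 34 months ≥ 60 days ✓; dept Logistics ✓; rating 4 ≥ 2 ✓; age 31 ≥ 18 ✓; eligible for Legal Services Plan ✓ → eligible.
Dental Plan — status temporary ✗ (excluded) → not eligible.
Paid Family Leave — service 34 months ≥ 30 days ✓; grade L6 ≥ L5 ✓; site Reno ✗ (not Porto, Osaka, or Albany) → not eligible.
Wellness Stipend — status temporary ✓ (not excluded); service 34 months ≥ 1 month ✓; 20 hrs/wk < 40 ✗ → not eligible.
Mental Health Benefit — service 34 months < 3 years (≈1095 days) ✗ → not eligible.
Long-Term Disability — status temporary ✗ (requires full-time) → not eligible.

Legal Services Plan, RSU Program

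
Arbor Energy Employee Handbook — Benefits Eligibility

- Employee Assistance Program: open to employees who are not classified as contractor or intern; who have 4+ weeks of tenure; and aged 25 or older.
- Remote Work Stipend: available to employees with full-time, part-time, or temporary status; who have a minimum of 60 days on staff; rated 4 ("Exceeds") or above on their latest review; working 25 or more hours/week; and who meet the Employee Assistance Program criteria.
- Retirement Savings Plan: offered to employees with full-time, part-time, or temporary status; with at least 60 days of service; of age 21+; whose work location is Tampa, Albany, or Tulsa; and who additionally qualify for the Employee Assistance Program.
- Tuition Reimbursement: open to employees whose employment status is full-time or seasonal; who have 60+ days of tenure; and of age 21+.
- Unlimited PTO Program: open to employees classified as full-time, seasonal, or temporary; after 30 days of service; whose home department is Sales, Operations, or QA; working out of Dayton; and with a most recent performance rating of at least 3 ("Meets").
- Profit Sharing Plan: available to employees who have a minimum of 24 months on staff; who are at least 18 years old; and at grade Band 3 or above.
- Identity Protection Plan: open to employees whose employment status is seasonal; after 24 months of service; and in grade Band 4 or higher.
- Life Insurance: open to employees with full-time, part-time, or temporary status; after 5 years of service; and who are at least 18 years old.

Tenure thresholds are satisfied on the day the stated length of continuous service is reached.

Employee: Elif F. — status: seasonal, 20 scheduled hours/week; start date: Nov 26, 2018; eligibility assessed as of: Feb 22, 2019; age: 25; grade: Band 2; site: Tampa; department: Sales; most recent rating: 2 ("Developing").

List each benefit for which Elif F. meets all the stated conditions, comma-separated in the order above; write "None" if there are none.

Employee Assistance Program, Tuition Reimbursement

Service from Nov 26, 2018 to Feb 22, 2019: 88 days.
Employee Assistance Program — status seasonal ✓ (not excluded); service 88 days ≥ 4 weeks (≈28 days) ✓; age 25 ≥ 25 ✓ → eligible.
Remote Work Stipend — status seasonal ✗ (requires full-time, part-time, or temporary) → not eligible.
Retirement Savings Plan — status seasonal ✗ (requires full-time, part-time, or temporary) → not eligible.
Tuition Reimbursement — status seasonal ✓; service 88 days ≥ 60 days ✓; age 25 ≥ 21 ✓ → eligible.
Unlimited PTO Program — status seasonal ✓; service 88 days ≥ 30 days ✓; dept Sales ✓; site Tampa ✗ (not Dayton) → not eligible.
Profit Sharing Plan — service 88 days < 24 months (≈720 days) ✗ → not eligible.
Identity Protection Plan — status seasonal ✓; service 88 days < 24 months (≈720 days) ✗ → not eligible.
Life Insurance — status seasonal ✗ (requires full-time, part-time, or temporary) → not eligible.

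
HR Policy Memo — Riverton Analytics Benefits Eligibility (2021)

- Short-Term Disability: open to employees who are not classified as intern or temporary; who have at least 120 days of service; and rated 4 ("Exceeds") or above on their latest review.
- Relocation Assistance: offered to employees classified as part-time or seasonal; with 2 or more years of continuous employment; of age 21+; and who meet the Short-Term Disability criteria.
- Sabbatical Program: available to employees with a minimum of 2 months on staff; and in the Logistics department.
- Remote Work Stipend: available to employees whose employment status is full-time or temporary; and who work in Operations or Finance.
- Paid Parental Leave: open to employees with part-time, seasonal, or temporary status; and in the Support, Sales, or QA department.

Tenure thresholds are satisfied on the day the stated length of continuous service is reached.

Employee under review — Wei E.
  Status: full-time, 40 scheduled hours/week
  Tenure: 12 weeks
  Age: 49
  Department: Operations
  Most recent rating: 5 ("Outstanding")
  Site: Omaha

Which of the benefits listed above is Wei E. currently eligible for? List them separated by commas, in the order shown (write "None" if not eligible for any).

Short-Term Disability — status full-time ✓ (not excluded); service 12 weeks < 120 days ✗ → not eligible.
Relocation Assistance — status full-time ✗ (requires part-time or seasonal) → not eligible.
Sabbatical Program — service 12 weeks ≥ 2 months (≈60 days) ✓; dept Operations ✗ → not eligible.
Remote Work Stipend — status full-time ✓; dept Operations ✓ → eligible.
Paid Parental Leave — status full-time ✗ (requires part-time, seasonal, or temporary) → not eligible.

Remote Work Stipend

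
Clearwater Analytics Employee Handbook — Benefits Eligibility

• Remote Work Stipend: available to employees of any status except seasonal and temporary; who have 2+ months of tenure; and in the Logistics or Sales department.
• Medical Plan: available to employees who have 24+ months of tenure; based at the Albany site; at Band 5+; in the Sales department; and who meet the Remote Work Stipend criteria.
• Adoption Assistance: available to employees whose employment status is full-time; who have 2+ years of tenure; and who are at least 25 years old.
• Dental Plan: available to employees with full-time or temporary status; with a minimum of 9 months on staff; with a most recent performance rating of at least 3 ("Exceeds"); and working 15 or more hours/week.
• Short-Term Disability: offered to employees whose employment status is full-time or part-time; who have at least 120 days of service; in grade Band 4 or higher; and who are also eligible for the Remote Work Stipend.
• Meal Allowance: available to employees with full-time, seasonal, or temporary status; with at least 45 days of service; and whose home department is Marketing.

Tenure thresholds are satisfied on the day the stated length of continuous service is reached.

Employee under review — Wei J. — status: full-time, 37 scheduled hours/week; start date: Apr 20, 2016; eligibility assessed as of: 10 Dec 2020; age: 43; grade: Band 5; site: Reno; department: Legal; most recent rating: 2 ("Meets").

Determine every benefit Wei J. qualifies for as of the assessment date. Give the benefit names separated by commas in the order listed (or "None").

Adoption Assistance

Service from Apr 20, 2016 to 10 Dec 2020: 1695 days.
Remote Work Stipend — status full-time ✓ (not excluded); service 1695 days ≥ 2 months (≈60 days) ✓; dept Legal ✗ → not eligible.
Medical Plan — service 1695 days ≥ 24 months (≈720 days) ✓; site Reno ✗ (not Albany) → not eligible.
Adoption Assistance — status full-time ✓; service 1695 days ≥ 2 years (≈730 days) ✓; age 43 ≥ 25 ✓ → eligible.
Dental Plan — status full-time ✓; service 1695 days ≥ 9 months (≈270 days) ✓; rating 2 < 3 ✗ → not eligible.
Short-Term Disability — status full-time ✓; service 1695 days ≥ 120 days ✓; grade Band 5 ≥ Band 4 ✓; not eligible for Remote Work Stipend ✗ → not eligible.
Meal Allowance — status full-time ✓; service 1695 days ≥ 45 days ✓; dept Legal ✗ → not eligible.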